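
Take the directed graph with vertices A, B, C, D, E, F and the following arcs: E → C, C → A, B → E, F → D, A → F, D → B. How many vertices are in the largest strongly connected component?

{A, B, C, D, E, F} are all mutually reachable — one SCC of size 6.
The largest has 6 vertices.

6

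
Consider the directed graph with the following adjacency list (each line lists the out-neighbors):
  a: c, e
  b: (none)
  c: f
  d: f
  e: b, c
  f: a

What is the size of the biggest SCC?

4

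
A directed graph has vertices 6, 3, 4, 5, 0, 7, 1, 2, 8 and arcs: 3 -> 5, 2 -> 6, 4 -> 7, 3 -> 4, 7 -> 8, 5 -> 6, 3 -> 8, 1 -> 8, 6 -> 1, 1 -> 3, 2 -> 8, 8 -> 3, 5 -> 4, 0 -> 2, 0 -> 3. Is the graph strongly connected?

No

There is no directed path from 6 to 0, so the graph is not strongly connected.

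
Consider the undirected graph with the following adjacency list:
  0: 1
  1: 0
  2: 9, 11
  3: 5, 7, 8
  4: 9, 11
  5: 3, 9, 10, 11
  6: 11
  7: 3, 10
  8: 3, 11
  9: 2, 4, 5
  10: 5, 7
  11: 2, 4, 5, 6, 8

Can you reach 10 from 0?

No

The component containing 0 is {0, 1}, and 10 is not in it.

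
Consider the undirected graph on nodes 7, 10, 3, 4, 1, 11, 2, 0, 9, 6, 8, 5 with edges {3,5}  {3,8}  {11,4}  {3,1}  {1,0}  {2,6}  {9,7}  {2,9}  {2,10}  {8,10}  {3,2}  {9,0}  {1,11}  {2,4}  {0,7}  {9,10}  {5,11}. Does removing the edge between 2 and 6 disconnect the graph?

Yes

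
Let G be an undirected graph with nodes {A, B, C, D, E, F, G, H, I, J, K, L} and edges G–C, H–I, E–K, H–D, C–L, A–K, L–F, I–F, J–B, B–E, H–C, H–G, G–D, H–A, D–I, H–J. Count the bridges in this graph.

0

The edges on the cycle H-J-B-E-K-A-H are not bridges since each lies on that cycle.
Every edge lies on some cycle, so there are no bridges.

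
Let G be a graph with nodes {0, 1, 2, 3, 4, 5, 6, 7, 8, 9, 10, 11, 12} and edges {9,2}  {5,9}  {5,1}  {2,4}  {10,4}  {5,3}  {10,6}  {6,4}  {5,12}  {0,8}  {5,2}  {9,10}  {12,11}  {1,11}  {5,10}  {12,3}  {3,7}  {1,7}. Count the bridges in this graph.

The edges on the cycle 5-12-11-1-5 are not bridges since each lies on that cycle.
But removing 0-8 disconnects 0 from 8 — this is a bridge.

1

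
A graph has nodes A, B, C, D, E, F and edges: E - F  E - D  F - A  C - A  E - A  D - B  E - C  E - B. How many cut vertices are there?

Removing E increases the component count from 1 to 2, so E is a cut vertex.
By contrast removing F leaves 1 component; it is not a cut vertex. No other vertex is a cut vertex either.

1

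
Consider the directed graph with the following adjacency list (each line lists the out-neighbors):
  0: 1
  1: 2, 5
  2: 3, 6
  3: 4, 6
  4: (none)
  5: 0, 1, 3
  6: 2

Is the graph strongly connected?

No

There is no directed path from 6 to 0, so the graph is not strongly connected.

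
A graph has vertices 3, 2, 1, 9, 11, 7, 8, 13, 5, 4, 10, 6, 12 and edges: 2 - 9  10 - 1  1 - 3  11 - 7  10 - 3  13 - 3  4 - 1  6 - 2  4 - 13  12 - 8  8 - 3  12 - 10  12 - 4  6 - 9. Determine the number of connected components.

4

5 is isolated — a component by itself.
Starting from 7 we can reach 7, 11. That is one component of size 2.
Starting from 2 we can reach 2, 6, 9. That is one component of size 3.
Starting from 1 we can reach 1, 3, 4, 8, 10, 12, 13. That is one component of size 7.
Total: 4 components.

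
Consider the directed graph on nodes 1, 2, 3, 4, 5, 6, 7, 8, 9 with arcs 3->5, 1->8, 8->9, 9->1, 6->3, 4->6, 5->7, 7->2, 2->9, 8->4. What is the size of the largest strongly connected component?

9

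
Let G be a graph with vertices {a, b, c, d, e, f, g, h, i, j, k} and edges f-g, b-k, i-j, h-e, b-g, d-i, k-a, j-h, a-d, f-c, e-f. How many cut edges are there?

The edges on the cycle b-k-a-d-i-j-h-e-f-g-b are not bridges since each lies on that cycle.
But removing f-c disconnects f from c — this is a bridge.

1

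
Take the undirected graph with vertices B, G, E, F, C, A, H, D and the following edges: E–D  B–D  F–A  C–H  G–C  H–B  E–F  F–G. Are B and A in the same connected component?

From B we can reach A, B, C, D, E, F, G, H, which includes A.

Yes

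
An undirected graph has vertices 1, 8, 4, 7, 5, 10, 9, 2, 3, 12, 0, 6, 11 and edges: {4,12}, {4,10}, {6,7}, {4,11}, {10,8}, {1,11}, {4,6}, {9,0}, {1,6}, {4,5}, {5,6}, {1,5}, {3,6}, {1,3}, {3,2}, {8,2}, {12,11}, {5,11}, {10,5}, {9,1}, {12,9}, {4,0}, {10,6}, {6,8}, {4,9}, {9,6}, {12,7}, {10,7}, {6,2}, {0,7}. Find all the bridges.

The edges on the cycle 4-12-9-1-3-6-2-8-10-4 are not bridges since each lies on that cycle.
Every edge lies on some cycle, so there are no bridges.

none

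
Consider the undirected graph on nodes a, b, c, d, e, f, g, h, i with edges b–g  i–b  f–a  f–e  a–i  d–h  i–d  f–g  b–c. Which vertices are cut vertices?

b, d, f, i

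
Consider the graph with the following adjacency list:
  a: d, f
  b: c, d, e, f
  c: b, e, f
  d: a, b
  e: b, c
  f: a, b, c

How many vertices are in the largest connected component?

6

Starting from a we can reach a, b, c, d, e, f. That is one component of size 6.
The largest has 6 vertices.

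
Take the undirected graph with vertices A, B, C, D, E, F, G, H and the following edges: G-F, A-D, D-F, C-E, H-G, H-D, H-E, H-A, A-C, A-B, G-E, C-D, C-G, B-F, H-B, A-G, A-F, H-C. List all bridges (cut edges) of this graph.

The edges on the cycle H-A-C-G-E-H are not bridges since each lies on that cycle.
Every edge lies on some cycle, so there are no bridges.

none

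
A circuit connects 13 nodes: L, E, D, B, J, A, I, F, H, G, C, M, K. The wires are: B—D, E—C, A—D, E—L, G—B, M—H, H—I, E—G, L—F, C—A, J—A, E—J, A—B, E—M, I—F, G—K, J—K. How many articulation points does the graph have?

Removing E increases the component count from 1 to 2, so E is a cut vertex.
By contrast removing F leaves 1 component; it is not a cut vertex. No other vertex is a cut vertex either.

1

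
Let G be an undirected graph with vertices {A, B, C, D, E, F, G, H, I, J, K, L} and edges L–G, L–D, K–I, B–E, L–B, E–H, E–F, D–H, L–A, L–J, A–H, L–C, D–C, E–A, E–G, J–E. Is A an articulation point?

No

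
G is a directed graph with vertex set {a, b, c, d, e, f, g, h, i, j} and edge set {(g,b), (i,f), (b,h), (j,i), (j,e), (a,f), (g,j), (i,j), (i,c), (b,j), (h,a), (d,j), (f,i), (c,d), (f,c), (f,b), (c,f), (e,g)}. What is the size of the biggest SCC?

{a, b, c, d, e, f, g, h, i, j} are all mutually reachable — one SCC of size 10.
The largest has 10 vertices.

10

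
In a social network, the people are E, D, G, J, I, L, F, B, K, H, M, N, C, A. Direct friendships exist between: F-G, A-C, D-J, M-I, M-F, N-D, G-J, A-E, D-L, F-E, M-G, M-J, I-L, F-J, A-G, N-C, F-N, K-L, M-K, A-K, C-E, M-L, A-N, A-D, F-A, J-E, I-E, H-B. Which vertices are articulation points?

none

Removing A, for instance, still leaves 2 components. No single vertex removal increases the component count — the graph has no articulation points.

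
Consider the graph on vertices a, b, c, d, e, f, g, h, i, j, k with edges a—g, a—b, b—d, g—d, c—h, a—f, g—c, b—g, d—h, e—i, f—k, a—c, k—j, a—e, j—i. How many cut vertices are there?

1

Removing a increases the component count from 1 to 2, so a is a cut vertex.
By contrast removing e leaves 1 component; it is not a cut vertex. No other vertex is a cut vertex either.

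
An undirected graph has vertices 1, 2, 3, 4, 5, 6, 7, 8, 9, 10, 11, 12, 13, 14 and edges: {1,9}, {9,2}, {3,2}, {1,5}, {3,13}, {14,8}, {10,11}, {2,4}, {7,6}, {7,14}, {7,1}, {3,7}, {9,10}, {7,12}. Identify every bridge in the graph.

The edges on the cycle 3-7-1-9-2-3 are not bridges since each lies on that cycle.
But removing 14 - 8 disconnects 14 from 8; removing 3 - 13 disconnects 3 from 13; removing 7 - 14 disconnects 7 from 14; removing 10 - 11 disconnects 10 from 11 — these are bridges.
In total 9 edges are bridges.

1-5, 10-11, 10-9, 12-7, 13-3, 14-7, 14-8, 2-4, 6-7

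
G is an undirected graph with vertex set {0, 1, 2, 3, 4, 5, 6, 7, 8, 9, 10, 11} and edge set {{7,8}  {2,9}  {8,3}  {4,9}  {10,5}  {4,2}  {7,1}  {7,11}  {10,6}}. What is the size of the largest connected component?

5

0 is isolated — a component by itself.
Starting from 2 we can reach 2, 4, 9. That is one component of size 3.
Starting from 5 we can reach 5, 6, 10. That is one component of size 3.
Starting from 1 we can reach 1, 3, 7, 8, 11. That is one component of size 5.
The largest has 5 vertices.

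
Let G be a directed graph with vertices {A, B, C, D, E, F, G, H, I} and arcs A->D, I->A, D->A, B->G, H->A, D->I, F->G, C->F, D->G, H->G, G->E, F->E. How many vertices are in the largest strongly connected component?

{A, D, I} are all mutually reachable — one SCC of size 3.
{C} is an SCC by itself.
{G} is an SCC by itself.
{F} is an SCC by itself.
{E} is an SCC by itself.
(and 2 more singleton SCCs)
The largest has 3 vertices.

3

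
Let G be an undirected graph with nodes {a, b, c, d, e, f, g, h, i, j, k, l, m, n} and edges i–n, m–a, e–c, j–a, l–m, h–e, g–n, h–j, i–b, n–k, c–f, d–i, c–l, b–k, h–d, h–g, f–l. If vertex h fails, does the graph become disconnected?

Deleting h raises the number of components from 1 to 2, so h is a cut vertex.

Yes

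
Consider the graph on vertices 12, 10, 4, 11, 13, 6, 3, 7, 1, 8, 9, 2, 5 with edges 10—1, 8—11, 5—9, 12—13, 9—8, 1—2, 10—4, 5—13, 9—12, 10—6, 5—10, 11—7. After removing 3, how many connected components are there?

With 3 gone, the remaining components are: {1, 2, 4, 5, 6, 7, 8, 9, 10, 11, 12, 13}.
That is 1 component.

1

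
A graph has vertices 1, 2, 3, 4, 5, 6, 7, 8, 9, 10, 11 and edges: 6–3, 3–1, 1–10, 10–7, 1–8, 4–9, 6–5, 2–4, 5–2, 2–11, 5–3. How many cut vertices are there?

6

Removing 1 increases the component count from 1 to 3, so 1 is a cut vertex.
Removing 2 increases the component count from 1 to 3, so 2 is a cut vertex.
Removing 3 increases the component count from 1 to 2, so 3 is a cut vertex.
Likewise 4, 5, 10 are cut vertices.
By contrast removing 9 leaves 1 component; it is not a cut vertex. No other vertex is a cut vertex either.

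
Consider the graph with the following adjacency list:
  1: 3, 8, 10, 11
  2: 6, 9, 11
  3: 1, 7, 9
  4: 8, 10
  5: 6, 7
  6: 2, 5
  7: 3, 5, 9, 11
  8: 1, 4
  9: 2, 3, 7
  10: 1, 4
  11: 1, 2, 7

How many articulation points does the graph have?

Removing 1 increases the component count from 1 to 2, so 1 is a cut vertex.
By contrast removing 10 leaves 1 component; it is not a cut vertex. No other vertex is a cut vertex either.

1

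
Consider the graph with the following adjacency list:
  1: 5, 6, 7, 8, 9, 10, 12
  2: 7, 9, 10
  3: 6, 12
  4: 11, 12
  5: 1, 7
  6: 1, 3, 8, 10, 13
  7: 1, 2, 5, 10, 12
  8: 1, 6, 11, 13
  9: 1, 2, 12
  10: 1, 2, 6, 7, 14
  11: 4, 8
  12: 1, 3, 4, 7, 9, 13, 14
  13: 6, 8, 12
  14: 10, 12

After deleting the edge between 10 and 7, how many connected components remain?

10 and 7 are still connected via 10-1-7, so the component count stays at 1.

1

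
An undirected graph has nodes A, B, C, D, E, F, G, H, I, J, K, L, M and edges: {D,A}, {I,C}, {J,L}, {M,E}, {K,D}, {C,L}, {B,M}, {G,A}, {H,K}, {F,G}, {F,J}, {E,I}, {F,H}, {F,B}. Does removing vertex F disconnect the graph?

Deleting F raises the number of components from 1 to 2, so F is a cut vertex.

Yes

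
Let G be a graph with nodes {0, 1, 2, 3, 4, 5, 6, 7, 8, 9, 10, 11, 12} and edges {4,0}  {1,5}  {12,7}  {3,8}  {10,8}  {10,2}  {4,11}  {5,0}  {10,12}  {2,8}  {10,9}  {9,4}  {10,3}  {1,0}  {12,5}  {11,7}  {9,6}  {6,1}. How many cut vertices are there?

1

Removing 10 increases the component count from 1 to 2, so 10 is a cut vertex.
By contrast removing 1 leaves 1 component; it is not a cut vertex. No other vertex is a cut vertex either.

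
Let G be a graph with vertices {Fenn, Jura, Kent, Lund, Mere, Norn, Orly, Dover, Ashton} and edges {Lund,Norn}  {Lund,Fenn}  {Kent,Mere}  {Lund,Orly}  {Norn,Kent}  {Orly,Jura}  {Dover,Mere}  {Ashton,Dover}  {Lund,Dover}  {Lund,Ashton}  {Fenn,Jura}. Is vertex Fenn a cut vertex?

Deleting Fenn leaves 1 component (was 1) (its neighbors Jura, Lund remain connected to each other), so Fenn is not a cut vertex.

No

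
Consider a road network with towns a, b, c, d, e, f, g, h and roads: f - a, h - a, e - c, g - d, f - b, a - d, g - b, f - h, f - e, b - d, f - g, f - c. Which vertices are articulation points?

Removing f increases the component count from 1 to 2, so f is a cut vertex.
By contrast removing c leaves 1 component; it is not a cut vertex. No other vertex is a cut vertex either.

f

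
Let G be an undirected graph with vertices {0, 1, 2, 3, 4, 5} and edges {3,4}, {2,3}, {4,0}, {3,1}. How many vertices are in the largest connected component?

5

5 is isolated — a component by itself.
Starting from 0 we can reach 0, 1, 2, 3, 4. That is one component of size 5.
The largest has 5 vertices.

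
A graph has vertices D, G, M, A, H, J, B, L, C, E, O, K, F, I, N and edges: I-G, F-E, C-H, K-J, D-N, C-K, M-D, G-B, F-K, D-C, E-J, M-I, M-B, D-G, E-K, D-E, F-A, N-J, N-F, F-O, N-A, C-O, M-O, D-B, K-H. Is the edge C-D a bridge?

After removing C-D, the path C-K-E-D still connects them, so the edge is not a bridge.

No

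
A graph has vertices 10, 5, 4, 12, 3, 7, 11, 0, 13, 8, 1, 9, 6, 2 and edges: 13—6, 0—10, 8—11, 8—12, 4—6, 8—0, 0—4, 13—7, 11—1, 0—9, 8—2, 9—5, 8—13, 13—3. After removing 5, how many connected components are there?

1

With 5 gone, the remaining components are: {0, 1, 2, 3, 4, 6, 7, 8, 9, 10, 11, 12, 13}.
That is 1 component.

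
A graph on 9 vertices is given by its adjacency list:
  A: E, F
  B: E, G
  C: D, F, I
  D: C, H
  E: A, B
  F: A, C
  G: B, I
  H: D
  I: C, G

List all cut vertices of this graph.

C, D

Removing C increases the component count from 1 to 2, so C is a cut vertex.
Removing D increases the component count from 1 to 2, so D is a cut vertex.
By contrast removing B leaves 1 component; it is not a cut vertex. No other vertex is a cut vertex either.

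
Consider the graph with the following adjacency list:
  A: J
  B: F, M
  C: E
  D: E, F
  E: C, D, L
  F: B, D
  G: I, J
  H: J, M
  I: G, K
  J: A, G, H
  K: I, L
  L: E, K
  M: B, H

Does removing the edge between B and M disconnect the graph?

After removing B-M, the path B-F-D-E-L-K-I-G-J-H-M still connects them, so the edge is not a bridge.

No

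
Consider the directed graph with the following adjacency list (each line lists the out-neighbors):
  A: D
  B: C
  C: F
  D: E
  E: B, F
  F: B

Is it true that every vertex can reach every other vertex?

No

There is no directed path from E to D, so the graph is not strongly connected.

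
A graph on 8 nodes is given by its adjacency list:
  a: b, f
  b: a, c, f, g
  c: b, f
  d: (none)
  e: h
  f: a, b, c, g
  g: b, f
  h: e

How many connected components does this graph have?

d is isolated — a component by itself.
Starting from e we can reach e, h. That is one component of size 2.
Starting from a we can reach a, b, c, f, g. That is one component of size 5.
Total: 3 components.

3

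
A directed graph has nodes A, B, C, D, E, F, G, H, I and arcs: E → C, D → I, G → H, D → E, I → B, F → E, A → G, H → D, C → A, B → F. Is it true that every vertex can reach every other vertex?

Yes

From F we can reach every vertex (A, B, C, D, E, F, G, H, I), and every vertex can reach F (A, B, C, D, E, F, G, H, I). So the whole graph is one strongly connected component.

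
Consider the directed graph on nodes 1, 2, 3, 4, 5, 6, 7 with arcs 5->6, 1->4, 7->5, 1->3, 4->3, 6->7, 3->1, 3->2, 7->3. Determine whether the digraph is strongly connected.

No

There is no directed path from 2 to 6, so the graph is not strongly connected.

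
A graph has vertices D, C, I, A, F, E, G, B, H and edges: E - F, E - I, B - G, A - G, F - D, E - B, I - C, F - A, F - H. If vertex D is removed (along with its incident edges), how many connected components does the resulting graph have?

With D gone, the remaining components are: {A, B, C, E, F, G, H, I}.
That is 1 component.

1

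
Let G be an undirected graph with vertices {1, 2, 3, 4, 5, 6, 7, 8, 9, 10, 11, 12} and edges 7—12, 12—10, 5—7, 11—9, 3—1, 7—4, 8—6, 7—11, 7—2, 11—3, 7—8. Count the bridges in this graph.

removing 9—11 disconnects 9 from 11; removing 10—12 disconnects 10 from 12; removing 5—7 disconnects 5 from 7; removing 8—6 disconnects 8 from 6 — these are bridges.
In total 11 edges are bridges.

11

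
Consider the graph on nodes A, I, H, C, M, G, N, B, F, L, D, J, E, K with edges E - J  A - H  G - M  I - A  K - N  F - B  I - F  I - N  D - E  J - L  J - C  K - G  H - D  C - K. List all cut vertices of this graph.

Removing F increases the component count from 1 to 2, so F is a cut vertex.
Removing G increases the component count from 1 to 2, so G is a cut vertex.
Removing I increases the component count from 1 to 2, so I is a cut vertex.
Likewise J, K are cut vertices.
By contrast removing M leaves 1 component; it is not a cut vertex. No other vertex is a cut vertex either.

F, G, I, J, K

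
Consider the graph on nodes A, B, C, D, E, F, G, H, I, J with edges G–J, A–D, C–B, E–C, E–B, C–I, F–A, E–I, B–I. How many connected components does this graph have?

4

H is isolated — a component by itself.
Starting from G we can reach G, J. That is one component of size 2.
Starting from A we can reach A, D, F. That is one component of size 3.
Starting from B we can reach B, C, E, I. That is one component of size 4.
Total: 4 components.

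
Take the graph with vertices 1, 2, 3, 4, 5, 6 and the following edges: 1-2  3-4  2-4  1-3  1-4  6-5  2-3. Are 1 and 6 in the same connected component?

No

The component containing 1 is {1, 2, 3, 4}, and 6 is not in it.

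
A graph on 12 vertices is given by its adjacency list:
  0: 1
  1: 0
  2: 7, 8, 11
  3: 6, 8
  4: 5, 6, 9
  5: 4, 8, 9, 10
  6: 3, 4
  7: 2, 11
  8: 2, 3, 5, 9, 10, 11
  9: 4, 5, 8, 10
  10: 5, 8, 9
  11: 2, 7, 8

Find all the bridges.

The edges on the cycle 8-11-7-2-8 are not bridges since each lies on that cycle.
But removing 1-0 disconnects 1 from 0 — this is a bridge.

0-1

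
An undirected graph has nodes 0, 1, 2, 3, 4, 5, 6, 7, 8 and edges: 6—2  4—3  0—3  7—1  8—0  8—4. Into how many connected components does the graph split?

4

5 is isolated — a component by itself.
Starting from 1 we can reach 1, 7. That is one component of size 2.
Starting from 2 we can reach 2, 6. That is one component of size 2.
Starting from 0 we can reach 0, 3, 4, 8. That is one component of size 4.
Total: 4 components.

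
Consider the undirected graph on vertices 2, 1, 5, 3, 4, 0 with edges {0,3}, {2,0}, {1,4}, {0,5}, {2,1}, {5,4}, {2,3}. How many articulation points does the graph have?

0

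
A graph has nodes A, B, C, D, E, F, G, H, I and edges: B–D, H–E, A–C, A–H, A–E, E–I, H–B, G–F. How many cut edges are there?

5

The edges on the cycle A-H-E-A are not bridges since each lies on that cycle.
But removing H–B disconnects H from B; removing B–D disconnects B from D; removing E–I disconnects E from I; removing F–G disconnects F from G — these are bridges.
In total 5 edges are bridges.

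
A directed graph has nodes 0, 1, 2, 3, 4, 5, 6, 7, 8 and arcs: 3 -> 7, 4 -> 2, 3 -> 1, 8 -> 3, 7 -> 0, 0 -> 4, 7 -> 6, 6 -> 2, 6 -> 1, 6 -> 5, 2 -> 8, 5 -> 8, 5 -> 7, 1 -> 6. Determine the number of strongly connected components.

{0, 1, 2, 3, 4, 5, 6, 7, 8} are all mutually reachable — one SCC of size 9.
That gives 1 strongly connected component.

1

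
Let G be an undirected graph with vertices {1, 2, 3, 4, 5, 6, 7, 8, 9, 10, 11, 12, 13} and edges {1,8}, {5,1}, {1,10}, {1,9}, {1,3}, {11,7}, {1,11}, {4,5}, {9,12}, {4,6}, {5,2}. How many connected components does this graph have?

2

13 is isolated — a component by itself.
Starting from 1 we can reach 1, 2, 3, 4, 5, 6, 7, 8, 9, 10, 11, 12. That is one component of size 12.
Total: 2 components.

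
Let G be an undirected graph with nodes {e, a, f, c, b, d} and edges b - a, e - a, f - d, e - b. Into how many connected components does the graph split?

c is isolated — a component by itself.
Starting from d we can reach d, f. That is one component of size 2.
Starting from a we can reach a, b, e. That is one component of size 3.
Total: 3 components.

3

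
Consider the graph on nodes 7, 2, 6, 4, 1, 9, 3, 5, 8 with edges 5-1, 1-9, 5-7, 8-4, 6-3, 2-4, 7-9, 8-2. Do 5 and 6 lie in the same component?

The component containing 5 is {1, 5, 7, 9}, and 6 is not in it.

No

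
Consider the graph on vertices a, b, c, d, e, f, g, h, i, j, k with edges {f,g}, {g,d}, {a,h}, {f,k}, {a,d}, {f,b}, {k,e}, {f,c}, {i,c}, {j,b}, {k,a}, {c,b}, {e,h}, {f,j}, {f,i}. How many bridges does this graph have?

0

The edges on the cycle k-e-h-a-k are not bridges since each lies on that cycle.
Every edge lies on some cycle, so there are no bridges.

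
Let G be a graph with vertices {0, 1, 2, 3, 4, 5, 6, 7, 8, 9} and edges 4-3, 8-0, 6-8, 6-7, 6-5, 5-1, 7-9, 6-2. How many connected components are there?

2

Starting from 3 we can reach 3, 4. That is one component of size 2.
Starting from 0 we can reach 0, 1, 2, 5, 6, 7, 8, 9. That is one component of size 8.
Total: 2 components.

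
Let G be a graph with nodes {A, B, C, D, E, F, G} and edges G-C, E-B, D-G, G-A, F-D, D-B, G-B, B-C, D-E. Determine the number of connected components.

Starting from A we can reach A, B, C, D, E, F, G. That is one component of size 7.
Total: 1 component.

1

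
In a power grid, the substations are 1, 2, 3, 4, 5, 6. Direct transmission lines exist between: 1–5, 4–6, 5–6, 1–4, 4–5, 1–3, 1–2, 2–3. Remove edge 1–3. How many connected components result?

1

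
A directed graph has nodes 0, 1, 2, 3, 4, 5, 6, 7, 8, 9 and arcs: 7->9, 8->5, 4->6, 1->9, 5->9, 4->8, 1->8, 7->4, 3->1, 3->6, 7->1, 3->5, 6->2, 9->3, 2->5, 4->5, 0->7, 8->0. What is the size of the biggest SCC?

{0, 1, 2, 3, 4, 5, 6, 7, 8, 9} are all mutually reachable — one SCC of size 10.
The largest has 10 vertices.

10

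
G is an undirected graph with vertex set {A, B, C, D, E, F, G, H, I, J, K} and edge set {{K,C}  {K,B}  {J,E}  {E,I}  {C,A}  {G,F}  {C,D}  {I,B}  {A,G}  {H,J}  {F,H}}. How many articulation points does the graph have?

1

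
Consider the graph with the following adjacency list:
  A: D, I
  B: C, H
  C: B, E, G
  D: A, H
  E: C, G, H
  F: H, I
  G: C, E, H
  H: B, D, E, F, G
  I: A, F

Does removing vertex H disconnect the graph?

Yes

Deleting H raises the number of components from 1 to 2, so H is a cut vertex.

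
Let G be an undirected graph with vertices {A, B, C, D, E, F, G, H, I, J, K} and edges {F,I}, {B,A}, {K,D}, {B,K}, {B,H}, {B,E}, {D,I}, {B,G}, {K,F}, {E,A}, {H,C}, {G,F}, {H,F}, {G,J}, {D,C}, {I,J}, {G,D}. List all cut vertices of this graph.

Removing B increases the component count from 1 to 2, so B is a cut vertex.
By contrast removing D leaves 1 component; it is not a cut vertex. No other vertex is a cut vertex either.

B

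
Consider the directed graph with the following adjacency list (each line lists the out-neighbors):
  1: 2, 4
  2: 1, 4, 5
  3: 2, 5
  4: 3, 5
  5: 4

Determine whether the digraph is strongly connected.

Yes

From 5 we can reach every vertex (1, 2, 3, 4, 5), and every vertex can reach 5 (1, 2, 3, 4, 5). So the whole graph is one strongly connected component.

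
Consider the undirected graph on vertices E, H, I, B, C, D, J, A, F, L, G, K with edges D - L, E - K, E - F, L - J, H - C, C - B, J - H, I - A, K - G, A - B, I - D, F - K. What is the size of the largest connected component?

Starting from E we can reach E, F, G, K. That is one component of size 4.
Starting from A we can reach A, B, C, D, H, I, J, L. That is one component of size 8.
The largest has 8 vertices.

8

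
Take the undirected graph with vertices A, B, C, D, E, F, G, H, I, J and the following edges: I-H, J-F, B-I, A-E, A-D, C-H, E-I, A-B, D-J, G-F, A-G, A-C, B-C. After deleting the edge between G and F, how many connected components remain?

1

G and F are still connected via G-A-D-J-F, so the component count stays at 1.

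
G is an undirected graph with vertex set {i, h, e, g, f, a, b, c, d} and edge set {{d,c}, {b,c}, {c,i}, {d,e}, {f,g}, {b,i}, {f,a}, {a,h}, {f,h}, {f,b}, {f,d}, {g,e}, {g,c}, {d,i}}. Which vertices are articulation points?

f

Removing f increases the component count from 1 to 2, so f is a cut vertex.
By contrast removing e leaves 1 component; it is not a cut vertex. No other vertex is a cut vertex either.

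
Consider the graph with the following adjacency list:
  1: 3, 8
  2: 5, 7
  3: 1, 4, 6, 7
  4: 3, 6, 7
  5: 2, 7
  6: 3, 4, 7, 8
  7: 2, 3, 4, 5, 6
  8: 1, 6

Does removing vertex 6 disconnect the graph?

Deleting 6 leaves 1 component (was 1) (its neighbors 3, 4, 7, 8 remain connected to each other), so 6 is not a cut vertex.

No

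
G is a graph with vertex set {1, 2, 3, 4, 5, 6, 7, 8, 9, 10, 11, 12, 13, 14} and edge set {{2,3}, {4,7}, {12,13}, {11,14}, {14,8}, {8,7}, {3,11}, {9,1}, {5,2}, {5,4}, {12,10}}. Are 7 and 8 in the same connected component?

Yes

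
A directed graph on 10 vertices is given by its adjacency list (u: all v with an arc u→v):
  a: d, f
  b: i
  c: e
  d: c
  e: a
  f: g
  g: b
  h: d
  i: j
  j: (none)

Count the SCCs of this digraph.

7

{a, c, d, e} are all mutually reachable — one SCC of size 4.
{b} is an SCC by itself.
{h} is an SCC by itself.
{g} is an SCC by itself.
{j} is an SCC by itself.
(and 2 more singleton SCCs)
That gives 7 strongly connected components.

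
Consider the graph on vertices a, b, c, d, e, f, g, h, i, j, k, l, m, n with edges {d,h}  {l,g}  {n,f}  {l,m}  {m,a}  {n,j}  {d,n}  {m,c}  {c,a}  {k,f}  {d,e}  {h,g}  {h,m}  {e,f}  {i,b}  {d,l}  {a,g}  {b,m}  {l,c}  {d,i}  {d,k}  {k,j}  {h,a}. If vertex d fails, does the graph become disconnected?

Yes

Deleting d raises the number of components from 1 to 2, so d is a cut vertex.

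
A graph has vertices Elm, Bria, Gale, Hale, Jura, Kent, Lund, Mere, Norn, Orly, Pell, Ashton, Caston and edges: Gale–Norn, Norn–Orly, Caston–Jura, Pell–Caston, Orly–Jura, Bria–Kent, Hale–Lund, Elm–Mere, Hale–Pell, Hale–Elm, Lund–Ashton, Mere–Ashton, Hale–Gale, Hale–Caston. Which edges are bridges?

The edges on the cycle Hale-Elm-Mere-Ashton-Lund-Hale are not bridges since each lies on that cycle.
But removing Bria–Kent disconnects Bria from Kent — this is a bridge.

Bria-Kent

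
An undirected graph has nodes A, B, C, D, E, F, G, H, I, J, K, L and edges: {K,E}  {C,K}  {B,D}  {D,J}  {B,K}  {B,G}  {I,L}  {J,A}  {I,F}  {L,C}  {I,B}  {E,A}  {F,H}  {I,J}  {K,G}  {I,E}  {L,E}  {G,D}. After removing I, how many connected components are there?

2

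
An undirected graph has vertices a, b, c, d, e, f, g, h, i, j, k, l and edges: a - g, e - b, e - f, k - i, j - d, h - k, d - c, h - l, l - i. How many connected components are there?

Starting from a we can reach a, g. That is one component of size 2.
Starting from c we can reach c, d, j. That is one component of size 3.
Starting from b we can reach b, e, f. That is one component of size 3.
Starting from h we can reach h, i, k, l. That is one component of size 4.
Total: 4 components.

4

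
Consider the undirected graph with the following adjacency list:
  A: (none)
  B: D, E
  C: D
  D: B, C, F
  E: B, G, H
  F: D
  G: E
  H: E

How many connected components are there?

A is isolated — a component by itself.
Starting from B we can reach B, C, D, E, F, G, H. That is one component of size 7.
Total: 2 components.

2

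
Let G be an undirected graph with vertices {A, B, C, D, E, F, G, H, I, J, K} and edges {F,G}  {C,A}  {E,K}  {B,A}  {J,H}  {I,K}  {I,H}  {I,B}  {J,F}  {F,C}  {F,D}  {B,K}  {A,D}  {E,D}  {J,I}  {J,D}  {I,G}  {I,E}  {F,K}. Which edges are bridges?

none

The edges on the cycle I-B-K-I are not bridges since each lies on that cycle.
Every edge lies on some cycle, so there are no bridges.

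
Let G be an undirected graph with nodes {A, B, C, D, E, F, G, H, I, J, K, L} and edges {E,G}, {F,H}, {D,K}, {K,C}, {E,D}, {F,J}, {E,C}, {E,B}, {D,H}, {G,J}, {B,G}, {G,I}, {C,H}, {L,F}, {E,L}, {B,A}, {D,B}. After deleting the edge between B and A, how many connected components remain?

2

Before removal there is 1 component.
B—A is a bridge — removing it separates B's side from A's side.
After removal: 2 components.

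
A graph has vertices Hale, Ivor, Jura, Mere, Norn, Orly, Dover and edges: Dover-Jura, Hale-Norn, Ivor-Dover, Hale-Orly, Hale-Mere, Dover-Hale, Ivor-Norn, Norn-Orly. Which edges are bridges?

Dover-Jura, Hale-Mere

The edges on the cycle Hale-Norn-Orly-Hale are not bridges since each lies on that cycle.
But removing Mere-Hale disconnects Mere from Hale; removing Jura-Dover disconnects Jura from Dover — these are bridges.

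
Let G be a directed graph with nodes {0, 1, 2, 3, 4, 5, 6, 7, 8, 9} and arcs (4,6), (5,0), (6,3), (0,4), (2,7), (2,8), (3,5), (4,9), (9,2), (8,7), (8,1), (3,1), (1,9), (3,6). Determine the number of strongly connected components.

3

{0, 3, 4, 5, 6} are all mutually reachable — one SCC of size 5.
{1, 2, 8, 9} are all mutually reachable — one SCC of size 4.
{7} is an SCC by itself.
That gives 3 strongly connected components.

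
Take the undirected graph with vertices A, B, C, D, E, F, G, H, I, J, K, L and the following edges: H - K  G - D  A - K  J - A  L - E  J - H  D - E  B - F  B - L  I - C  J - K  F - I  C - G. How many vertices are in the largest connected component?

8

Starting from A we can reach A, H, J, K. That is one component of size 4.
Starting from B we can reach B, C, D, E, F, G, I, L. That is one component of size 8.
The largest has 8 vertices.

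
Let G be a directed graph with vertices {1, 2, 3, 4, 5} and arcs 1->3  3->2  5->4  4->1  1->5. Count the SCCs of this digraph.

{1, 4, 5} are all mutually reachable — one SCC of size 3.
{2} is an SCC by itself.
{3} is an SCC by itself.
That gives 3 strongly connected components.

3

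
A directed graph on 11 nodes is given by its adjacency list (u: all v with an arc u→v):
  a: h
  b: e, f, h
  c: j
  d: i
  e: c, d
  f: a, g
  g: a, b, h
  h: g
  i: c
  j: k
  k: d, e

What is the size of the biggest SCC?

6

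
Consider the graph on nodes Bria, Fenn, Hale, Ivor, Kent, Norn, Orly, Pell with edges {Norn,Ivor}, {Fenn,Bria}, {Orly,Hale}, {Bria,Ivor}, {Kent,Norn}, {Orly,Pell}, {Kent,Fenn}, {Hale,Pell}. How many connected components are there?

2

Starting from Hale we can reach Hale, Orly, Pell. That is one component of size 3.
Starting from Bria we can reach Bria, Fenn, Ivor, Kent, Norn. That is one component of size 5.
Total: 2 components.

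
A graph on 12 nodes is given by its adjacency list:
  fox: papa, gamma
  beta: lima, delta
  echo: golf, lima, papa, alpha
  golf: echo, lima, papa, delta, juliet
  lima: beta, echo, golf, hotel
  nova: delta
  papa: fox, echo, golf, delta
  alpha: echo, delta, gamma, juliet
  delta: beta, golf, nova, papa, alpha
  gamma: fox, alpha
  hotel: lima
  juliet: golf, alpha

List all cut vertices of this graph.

lima, delta

Removing lima increases the component count from 1 to 2, so lima is a cut vertex.
Removing delta increases the component count from 1 to 2, so delta is a cut vertex.
By contrast removing hotel leaves 1 component; it is not a cut vertex. No other vertex is a cut vertex either.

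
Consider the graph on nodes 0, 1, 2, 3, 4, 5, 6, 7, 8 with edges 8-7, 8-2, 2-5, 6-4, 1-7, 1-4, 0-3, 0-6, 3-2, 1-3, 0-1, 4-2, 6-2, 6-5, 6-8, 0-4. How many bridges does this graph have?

0

The edges on the cycle 0-6-8-7-1-0 are not bridges since each lies on that cycle.
Every edge lies on some cycle, so there are no bridges.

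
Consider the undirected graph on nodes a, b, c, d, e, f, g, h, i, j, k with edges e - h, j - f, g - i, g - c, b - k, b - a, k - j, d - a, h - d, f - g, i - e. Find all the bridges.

The edges on the cycle b-k-j-f-g-i-e-h-d-a-b are not bridges since each lies on that cycle.
But removing c - g disconnects c from g — this is a bridge.

c-g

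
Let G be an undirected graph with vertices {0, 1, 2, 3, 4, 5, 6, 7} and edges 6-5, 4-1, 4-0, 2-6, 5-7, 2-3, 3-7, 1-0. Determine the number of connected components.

Starting from 0 we can reach 0, 1, 4. That is one component of size 3.
Starting from 2 we can reach 2, 3, 5, 6, 7. That is one component of size 5.
Total: 2 components.

2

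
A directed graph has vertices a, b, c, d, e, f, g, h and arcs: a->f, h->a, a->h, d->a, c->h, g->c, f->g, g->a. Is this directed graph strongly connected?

No

There is no directed path from d to e, so the graph is not strongly connected.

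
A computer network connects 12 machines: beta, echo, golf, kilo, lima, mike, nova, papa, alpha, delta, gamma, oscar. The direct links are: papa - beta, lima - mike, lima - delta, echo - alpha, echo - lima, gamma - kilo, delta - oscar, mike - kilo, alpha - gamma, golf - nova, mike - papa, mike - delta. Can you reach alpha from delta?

Yes

From delta we can reach beta, echo, kilo, lima, mike, papa, alpha, delta, gamma, oscar, which includes alpha.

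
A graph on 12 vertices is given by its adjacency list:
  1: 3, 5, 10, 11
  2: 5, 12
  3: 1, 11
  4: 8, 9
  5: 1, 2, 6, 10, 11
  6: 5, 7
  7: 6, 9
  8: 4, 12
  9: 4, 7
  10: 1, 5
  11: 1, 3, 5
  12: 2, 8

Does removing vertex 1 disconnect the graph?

No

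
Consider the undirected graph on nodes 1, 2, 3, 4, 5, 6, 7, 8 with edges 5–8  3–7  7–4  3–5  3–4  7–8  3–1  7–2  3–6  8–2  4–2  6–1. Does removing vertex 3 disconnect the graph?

Deleting 3 raises the number of components from 1 to 2, so 3 is a cut vertex.

Yes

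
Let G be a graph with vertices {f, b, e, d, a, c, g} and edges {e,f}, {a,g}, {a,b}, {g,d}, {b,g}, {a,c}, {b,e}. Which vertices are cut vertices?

Removing a increases the component count from 1 to 2, so a is a cut vertex.
Removing b increases the component count from 1 to 2, so b is a cut vertex.
Removing e increases the component count from 1 to 2, so e is a cut vertex.
Likewise g is a cut vertex.
By contrast removing c leaves 1 component; it is not a cut vertex. No other vertex is a cut vertex either.

a, b, e, g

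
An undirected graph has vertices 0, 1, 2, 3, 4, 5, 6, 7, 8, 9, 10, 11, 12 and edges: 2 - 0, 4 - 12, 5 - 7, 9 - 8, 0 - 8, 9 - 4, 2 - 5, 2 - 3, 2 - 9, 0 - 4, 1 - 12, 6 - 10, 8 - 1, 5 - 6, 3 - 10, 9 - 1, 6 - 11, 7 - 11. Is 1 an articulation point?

No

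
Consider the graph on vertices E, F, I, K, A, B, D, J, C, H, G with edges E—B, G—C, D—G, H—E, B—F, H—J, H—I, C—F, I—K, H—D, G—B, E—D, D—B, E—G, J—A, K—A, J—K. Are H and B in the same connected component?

Yes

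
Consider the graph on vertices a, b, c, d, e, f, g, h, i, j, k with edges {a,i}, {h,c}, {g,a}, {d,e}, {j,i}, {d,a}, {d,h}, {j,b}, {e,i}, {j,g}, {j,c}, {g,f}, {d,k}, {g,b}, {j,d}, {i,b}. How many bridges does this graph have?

2

The edges on the cycle j-d-e-i-j are not bridges since each lies on that cycle.
But removing k - d disconnects k from d; removing g - f disconnects g from f — these are bridges.
That makes 2 bridges.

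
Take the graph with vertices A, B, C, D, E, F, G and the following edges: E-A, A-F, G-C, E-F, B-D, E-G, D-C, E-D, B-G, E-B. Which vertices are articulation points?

E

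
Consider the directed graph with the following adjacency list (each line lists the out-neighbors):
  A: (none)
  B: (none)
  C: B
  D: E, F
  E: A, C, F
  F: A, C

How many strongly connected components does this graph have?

6

{C} is an SCC by itself.
{F} is an SCC by itself.
{B} is an SCC by itself.
{D} is an SCC by itself.
{E} is an SCC by itself.
(and 1 more singleton SCC)
That gives 6 strongly connected components.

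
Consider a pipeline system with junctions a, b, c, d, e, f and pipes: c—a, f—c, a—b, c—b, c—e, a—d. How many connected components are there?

1

Starting from a we can reach a, b, c, d, e, f. That is one component of size 6.
Total: 1 component.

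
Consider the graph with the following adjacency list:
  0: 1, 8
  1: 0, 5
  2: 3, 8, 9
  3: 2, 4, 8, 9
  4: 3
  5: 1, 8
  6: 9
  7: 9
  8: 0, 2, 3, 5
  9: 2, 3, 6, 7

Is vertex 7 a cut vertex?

Deleting 7 leaves 1 component (was 1), so 7 is not a cut vertex.

No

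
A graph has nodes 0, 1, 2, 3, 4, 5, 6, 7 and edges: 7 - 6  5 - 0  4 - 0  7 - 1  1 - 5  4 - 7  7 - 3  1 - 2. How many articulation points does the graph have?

Removing 1 increases the component count from 1 to 2, so 1 is a cut vertex.
Removing 7 increases the component count from 1 to 3, so 7 is a cut vertex.
By contrast removing 3 leaves 1 component; it is not a cut vertex. No other vertex is a cut vertex either.

2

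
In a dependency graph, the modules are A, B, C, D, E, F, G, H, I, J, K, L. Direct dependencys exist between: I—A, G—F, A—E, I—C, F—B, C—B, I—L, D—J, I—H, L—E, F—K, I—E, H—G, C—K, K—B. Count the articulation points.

1

Removing I increases the component count from 2 to 3, so I is a cut vertex.
By contrast removing J leaves 2 components; it is not a cut vertex. No other vertex is a cut vertex either.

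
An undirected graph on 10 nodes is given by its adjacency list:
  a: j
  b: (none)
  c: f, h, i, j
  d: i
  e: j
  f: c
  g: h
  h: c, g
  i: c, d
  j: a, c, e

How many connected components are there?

b is isolated — a component by itself.
Starting from a we can reach a, c, d, e, f, g, h, i, j. That is one component of size 9.
Total: 2 components.

2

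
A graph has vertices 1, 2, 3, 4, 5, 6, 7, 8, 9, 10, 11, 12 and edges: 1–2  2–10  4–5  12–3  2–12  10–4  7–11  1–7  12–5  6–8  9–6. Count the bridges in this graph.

6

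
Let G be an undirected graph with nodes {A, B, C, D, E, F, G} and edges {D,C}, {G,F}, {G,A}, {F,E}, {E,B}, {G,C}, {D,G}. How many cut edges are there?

4

The edges on the cycle D-G-C-D are not bridges since each lies on that cycle.
But removing G-A disconnects G from A; removing F-E disconnects F from E; removing G-F disconnects G from F; removing E-B disconnects E from B — these are bridges.
That makes 4 bridges.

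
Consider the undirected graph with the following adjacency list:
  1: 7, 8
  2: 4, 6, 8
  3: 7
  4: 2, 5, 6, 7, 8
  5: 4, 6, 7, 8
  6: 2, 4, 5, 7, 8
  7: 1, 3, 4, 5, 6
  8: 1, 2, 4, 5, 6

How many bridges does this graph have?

The edges on the cycle 6-8-2-4-6 are not bridges since each lies on that cycle.
But removing 3-7 disconnects 3 from 7 — this is a bridge.

1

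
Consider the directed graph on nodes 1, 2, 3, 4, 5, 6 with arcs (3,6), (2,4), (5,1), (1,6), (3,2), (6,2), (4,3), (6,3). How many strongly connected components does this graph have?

{2, 3, 4, 6} are all mutually reachable — one SCC of size 4.
{1} is an SCC by itself.
{5} is an SCC by itself.
That gives 3 strongly connected components.

3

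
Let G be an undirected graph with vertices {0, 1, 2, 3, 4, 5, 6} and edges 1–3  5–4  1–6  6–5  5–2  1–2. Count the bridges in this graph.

The edges on the cycle 1-6-5-2-1 are not bridges since each lies on that cycle.
But removing 5–4 disconnects 5 from 4; removing 1–3 disconnects 1 from 3 — these are bridges.
That makes 2 bridges.

2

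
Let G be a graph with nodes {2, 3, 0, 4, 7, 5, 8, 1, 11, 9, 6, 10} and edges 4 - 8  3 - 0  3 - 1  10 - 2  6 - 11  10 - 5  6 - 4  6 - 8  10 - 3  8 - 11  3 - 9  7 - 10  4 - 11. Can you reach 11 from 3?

The component containing 3 is {0, 1, 2, 3, 5, 7, 9, 10}, and 11 is not in it.

No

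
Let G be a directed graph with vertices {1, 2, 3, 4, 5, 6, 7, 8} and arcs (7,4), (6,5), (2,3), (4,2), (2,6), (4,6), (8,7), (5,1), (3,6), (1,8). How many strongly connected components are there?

{1, 2, 3, 4, 5, 6, 7, 8} are all mutually reachable — one SCC of size 8.
That gives 1 strongly connected component.

1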